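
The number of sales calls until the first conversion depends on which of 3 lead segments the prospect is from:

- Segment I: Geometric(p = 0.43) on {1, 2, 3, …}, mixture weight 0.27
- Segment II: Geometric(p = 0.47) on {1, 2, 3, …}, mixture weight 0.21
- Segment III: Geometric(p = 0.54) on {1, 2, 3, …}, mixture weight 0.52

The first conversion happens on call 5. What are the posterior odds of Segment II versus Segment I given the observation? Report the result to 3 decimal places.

0.635

Only the two components matter; the odds are (π_i f_i(x)) / (π_j f_j(x)).
Evaluate each component's likelihood at the observed value:
  f_I = 0.43·(1−0.43)^4 = 0.43·0.10556 = 0.0453908
  f_II = 0.47·(1−0.47)^4 = 0.47·0.0789048 = 0.0370853
  f_III = 0.54·(1−0.54)^4 = 0.54·0.0447746 = 0.0241783
Posterior odds = (π_II·f_II) / (π_I·f_I) = (0.21·0.0370853) / (0.27·0.0453908) = 0.0077879 / 0.0122555 ≈ 0.635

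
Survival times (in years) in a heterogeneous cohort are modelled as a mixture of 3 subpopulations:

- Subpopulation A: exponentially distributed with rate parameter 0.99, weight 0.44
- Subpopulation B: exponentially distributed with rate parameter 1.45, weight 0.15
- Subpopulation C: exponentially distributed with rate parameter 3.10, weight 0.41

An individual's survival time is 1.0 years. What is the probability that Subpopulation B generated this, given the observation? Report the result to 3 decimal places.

0.189

The responsibility of component k is P(Z=k) f_k(x) divided by Σ_j P(Z=j) f_j(x).
Exponential densities:
  L_A = 0.99·e^(−0.99·1.0) = 0.99·e^(−0.9900) = 0.367861
  L_B = 1.45·e^(−1.45·1.0) = 1.45·e^(−1.4500) = 0.340127
  L_C = 3.10·e^(−3.10·1.0) = 3.10·e^(−3.1000) = 0.139653
Weight by the priors:
  P(Z=A)·L_A = 0.44 × 0.367861 = 0.161859
  P(Z=B)·L_B = 0.15 × 0.340127 = 0.051019
  P(Z=C)·L_C = 0.41 × 0.139653 = 0.0572575
Denominator: 0.161859 + 0.051019 + 0.0572575 = 0.270135
P(Subpopulation B | 1.0 years) ≈ 0.189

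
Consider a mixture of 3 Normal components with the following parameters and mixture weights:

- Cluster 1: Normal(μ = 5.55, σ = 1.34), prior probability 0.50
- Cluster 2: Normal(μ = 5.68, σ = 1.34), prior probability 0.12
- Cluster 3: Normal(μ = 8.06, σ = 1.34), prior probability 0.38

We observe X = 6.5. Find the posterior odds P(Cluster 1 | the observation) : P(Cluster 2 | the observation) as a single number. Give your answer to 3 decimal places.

3.908

Posterior odds = (π_i f_i(x)) / (π_j f_j(x)); the normalising sum cancels.
Evaluate each component's likelihood at the observed value:
  f_1 = (1/(1.34·√(2π)))·exp(−(6.5−5.55)²/(2·1.34²)) = 0.297718·exp(-0.25131) = 0.23156
  f_2 = (1/(1.34·√(2π)))·exp(−(6.5−5.68)²/(2·1.34²)) = 0.297718·exp(-0.18724) = 0.246882
  f_3 = (1/(1.34·√(2π)))·exp(−(6.5−8.06)²/(2·1.34²)) = 0.297718·exp(-0.67766) = 0.151183
0.11578 / 0.0296259 ≈ 3.908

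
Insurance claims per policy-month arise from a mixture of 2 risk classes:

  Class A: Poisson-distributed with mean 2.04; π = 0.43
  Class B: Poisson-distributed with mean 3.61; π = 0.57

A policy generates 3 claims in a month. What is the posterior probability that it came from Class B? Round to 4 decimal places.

0.6045

The responsibility of component k is π_k f_k(x) divided by Σ_j π_j f_j(x).
Poisson probabilities:
  f_A = e^(−2.04)·2.04^3/3! = 0.183983
  f_B = e^(−3.61)·3.61^3/3! = 0.212113
Prior × likelihood for each component:
  π_A·f_A = 0.43 × 0.183983 = 0.0791128
  π_B·f_B = 0.57 × 0.212113 = 0.120904
Marginal: 0.0791128 + 0.120904 = 0.200017
Responsibility of Class B: 0.120904 / 0.200017 ≈ 0.6045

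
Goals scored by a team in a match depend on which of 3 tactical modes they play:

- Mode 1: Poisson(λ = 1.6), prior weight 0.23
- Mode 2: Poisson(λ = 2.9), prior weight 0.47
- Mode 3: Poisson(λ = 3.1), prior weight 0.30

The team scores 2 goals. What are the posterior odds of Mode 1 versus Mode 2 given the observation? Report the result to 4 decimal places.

0.5466

Since P(k|x) ∝ P(Z=k) f_k(x), the posterior odds are P(Z=i) f_i(x) / (P(Z=j) f_j(x)).
Evaluate each component's likelihood at the observed value:
  L_1 = 0.258428
  L_2 = 0.231373
  L_3 = 0.216461
0.0594383 / 0.108745 ≈ 0.5466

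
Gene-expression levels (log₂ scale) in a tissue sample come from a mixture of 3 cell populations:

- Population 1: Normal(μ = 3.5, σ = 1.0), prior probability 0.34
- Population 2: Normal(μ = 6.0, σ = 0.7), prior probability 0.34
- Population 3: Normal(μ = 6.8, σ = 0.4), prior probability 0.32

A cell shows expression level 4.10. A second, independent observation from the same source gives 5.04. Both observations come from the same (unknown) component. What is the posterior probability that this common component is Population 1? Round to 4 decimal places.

By Bayes' theorem, P(k | x) = π_k f_k(x) / Σ_j π_j f_j(x).
Since both observations come from the same component, the likelihood for component k is f_k(x₁)·f_k(x₂).
  p_1 = [(1/(1.0·√(2π)))·exp(−(4.10−3.5)²/(2·1.0²)) = 0.398942·exp(-0.18000) = 0.333225] × [0.121878] = 0.0406126
  p_2 = [(1/(0.7·√(2π)))·exp(−(4.10−6.0)²/(2·0.7²)) = 0.569918·exp(-3.68367) = 0.0143223] × [0.222535] = 0.00318721
  p_3 = [(1/(0.4·√(2π)))·exp(−(4.10−6.8)²/(2·0.4²)) = 0.997356·exp(-22.78125) = 1.27373e-10] × [6.23562e-05] = 7.94252e-15
Prior × likelihood for each component:
  π_1·p_1 = 0.34 × 0.0406126 = 0.0138083
  π_2·p_2 = 0.34 × 0.00318721 = 0.00108365
  π_3·p_3 = 0.32 × 7.94252e-15 = 2.54161e-15
Marginal: 0.0138083 + 0.00108365 + 2.54161e-15 = 0.0148919
P(Population 1 | x₁,x₂) ≈ 0.9272

0.9272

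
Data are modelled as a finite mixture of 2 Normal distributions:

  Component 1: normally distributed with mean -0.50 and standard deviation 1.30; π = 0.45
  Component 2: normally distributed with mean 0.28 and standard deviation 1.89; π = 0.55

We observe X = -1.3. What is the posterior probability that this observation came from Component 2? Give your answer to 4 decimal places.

Apply Bayes' rule: the posterior for each component is proportional to its prior times its likelihood at x.
Component likelihoods at x = -1.3:
  p_1 = 0.253941
  p_2 = 0.148831
Prior × likelihood for each component:
  P(Z=1)·p_1 = 0.45 × 0.253941 = 0.114274
  P(Z=2)·p_2 = 0.55 × 0.148831 = 0.0818569
Normaliser: 0.114274 + 0.0818569 = 0.196131
P(Component 2 | x) ≈ 0.4174

0.4174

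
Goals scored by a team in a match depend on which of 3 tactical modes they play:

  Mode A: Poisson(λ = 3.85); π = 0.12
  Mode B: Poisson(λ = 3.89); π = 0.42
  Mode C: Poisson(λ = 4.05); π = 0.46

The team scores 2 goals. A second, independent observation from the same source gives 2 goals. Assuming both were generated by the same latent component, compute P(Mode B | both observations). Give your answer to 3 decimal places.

By Bayes' theorem, P(k | x) = π_k f_k(x) / Σ_j π_j f_j(x).
Since both observations come from the same component, the likelihood for component k is f_k(x₁)·f_k(x₂).
  L_A = [0.157709] × [0.157709] = 0.0248723
  L_B = [0.154691] × [0.154691] = 0.0239292
  L_C = [0.142885] × [0.142885] = 0.0204162
Weight by the priors:
  π_A·L_A = 0.12 × 0.0248723 = 0.00298467
  π_B·L_B = 0.42 × 0.0239292 = 0.0100502
  π_C·L_C = 0.46 × 0.0204162 = 0.00939145
Evidence: 0.00298467 + 0.0100502 + 0.00939145 = 0.0224264
Responsibility of Mode B: 0.0100502 / 0.0224264 ≈ 0.448

0.448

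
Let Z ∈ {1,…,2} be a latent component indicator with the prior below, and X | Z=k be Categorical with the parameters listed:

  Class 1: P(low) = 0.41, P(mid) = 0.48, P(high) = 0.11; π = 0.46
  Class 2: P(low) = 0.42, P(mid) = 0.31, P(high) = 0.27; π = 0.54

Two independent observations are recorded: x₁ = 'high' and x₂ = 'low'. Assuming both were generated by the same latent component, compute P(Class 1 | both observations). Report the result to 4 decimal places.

Posterior ∝ prior × likelihood, so P(k | x) ∝ P(Z=k) f_k(x); normalise over all components.
Since both observations come from the same component, the likelihood for component k is f_k(x₁)·f_k(x₂).
  L_1 = [0.11] × [0.41] = 0.0451
  L_2 = [0.27] × [0.42] = 0.1134
Unnormalised posteriors:
  P(Z=1)·L_1 = 0.46 × 0.0451 = 0.020746
  P(Z=2)·L_2 = 0.54 × 0.1134 = 0.061236
Denominator: 0.020746 + 0.061236 = 0.081982
So the posterior for Class 1 is 0.020746 / 0.081982 ≈ 0.2531.

0.2531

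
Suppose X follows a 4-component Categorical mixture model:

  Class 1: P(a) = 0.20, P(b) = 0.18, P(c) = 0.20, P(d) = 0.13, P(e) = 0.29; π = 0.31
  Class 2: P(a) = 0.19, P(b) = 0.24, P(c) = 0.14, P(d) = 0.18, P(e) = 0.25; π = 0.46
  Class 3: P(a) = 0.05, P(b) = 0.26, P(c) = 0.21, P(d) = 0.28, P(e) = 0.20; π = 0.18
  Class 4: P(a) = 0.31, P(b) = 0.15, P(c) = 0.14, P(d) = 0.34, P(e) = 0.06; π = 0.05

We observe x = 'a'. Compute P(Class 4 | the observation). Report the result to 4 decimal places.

Posterior ∝ prior × likelihood, so P(k | x) ∝ P(Z=k) f_k(x); normalise over all components.
Categorical probabilities:
  f_1 = P(a | comp) = 0.20
  f_2 = P(a | comp) = 0.19
  f_3 = P(a | comp) = 0.05
  f_4 = P(a | comp) = 0.31
Unnormalised posteriors:
  P(Z=1)·f_1 = 0.31 × 0.2 = 0.062
  P(Z=2)·f_2 = 0.46 × 0.19 = 0.0874
  P(Z=3)·f_3 = 0.18 × 0.05 = 0.009
  P(Z=4)·f_4 = 0.05 × 0.31 = 0.0155
Evidence: 0.062 + 0.0874 + 0.009 + 0.0155 = 0.1739
Responsibility of Class 4: 0.0155 / 0.1739 ≈ 0.0891

0.0891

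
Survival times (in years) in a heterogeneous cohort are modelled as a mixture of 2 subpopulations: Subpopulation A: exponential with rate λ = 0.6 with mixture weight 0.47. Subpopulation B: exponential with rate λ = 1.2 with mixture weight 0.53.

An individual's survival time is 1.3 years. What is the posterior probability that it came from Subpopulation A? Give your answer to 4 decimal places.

0.4917

The responsibility of component k is P(Z=k) f_k(x) divided by Σ_j P(Z=j) f_j(x).
Exponential densities:
  f_A = 0.275044
  f_B = 0.252163
Unnormalised posteriors:
  P(Z=A)·f_A = 0.47 × 0.275044 = 0.12927
  P(Z=B)·f_B = 0.53 × 0.252163 = 0.133647
Denominator: 0.12927 + 0.133647 = 0.262917
P(Subpopulation A | 1.3 years) ≈ 0.4917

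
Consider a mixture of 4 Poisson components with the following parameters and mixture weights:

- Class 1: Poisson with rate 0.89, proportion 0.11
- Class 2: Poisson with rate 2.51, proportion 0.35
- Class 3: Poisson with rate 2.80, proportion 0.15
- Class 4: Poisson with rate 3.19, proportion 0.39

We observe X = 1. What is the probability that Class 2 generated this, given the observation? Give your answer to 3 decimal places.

The responsibility of component k is π_k f_k(x) divided by Σ_j π_j f_j(x).
Component likelihoods at x = 1:
  L_1 = 0.365484
  L_2 = 0.203983
  L_3 = 0.170268
  L_4 = 0.131338
Unnormalised posteriors:
  π_1·L_1 = 0.11 × 0.365484 = 0.0402032
  π_2·L_2 = 0.35 × 0.203983 = 0.0713941
  π_3·L_3 = 0.15 × 0.170268 = 0.0255402
  π_4·L_4 = 0.39 × 0.131338 = 0.0512219
Denominator: 0.0402032 + 0.0713941 + 0.0255402 + 0.0512219 = 0.188359
P(Class 2 | 1) ≈ 0.379

0.379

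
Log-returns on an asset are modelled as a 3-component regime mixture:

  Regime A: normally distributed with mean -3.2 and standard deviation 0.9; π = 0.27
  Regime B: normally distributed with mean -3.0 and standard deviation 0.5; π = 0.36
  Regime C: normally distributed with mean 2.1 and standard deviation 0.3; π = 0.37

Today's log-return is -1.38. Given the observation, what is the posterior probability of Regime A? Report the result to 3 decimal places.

Apply Bayes' rule: the posterior for each component is proportional to its prior times its likelihood at x.
Evaluate each component's likelihood at the observed value:
  p_A = (1/(0.9·√(2π)))·exp(−(-1.38−-3.2)²/(2·0.9²)) = 0.443269·exp(-2.04469) = 0.057368
  p_B = (1/(0.5·√(2π)))·exp(−(-1.38−-3.0)²/(2·0.5²)) = 0.797885·exp(-5.24880) = 0.00419194
  p_C = (1/(0.3·√(2π)))·exp(−(-1.38−2.1)²/(2·0.3²)) = 1.329808·exp(-67.28000) = 8.0252e-30
Prior × likelihood for each component:
  π_A·p_A = 0.27 × 0.057368 = 0.0154893
  π_B·p_B = 0.36 × 0.00419194 = 0.0015091
  π_C·p_C = 0.37 × 8.0252e-30 = 2.96933e-30
Sum: 0.0154893 + 0.0015091 + 2.96933e-30 = 0.0169984
So the posterior for Regime A is 0.0154893 / 0.0169984 ≈ 0.911.

0.911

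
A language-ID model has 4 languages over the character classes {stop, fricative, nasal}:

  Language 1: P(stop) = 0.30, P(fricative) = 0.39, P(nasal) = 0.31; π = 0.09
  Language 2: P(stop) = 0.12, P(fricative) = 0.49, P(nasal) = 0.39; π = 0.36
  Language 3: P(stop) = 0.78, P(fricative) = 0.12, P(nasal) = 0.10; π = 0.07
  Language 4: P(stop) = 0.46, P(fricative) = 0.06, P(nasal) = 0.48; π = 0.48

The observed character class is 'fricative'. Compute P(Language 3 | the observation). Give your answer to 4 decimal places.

P(component k | x) = π_k·f_k(x) / marginal(x), where marginal(x) = Σ_j π_j·f_j(x).
Categorical probabilities:
  f_1 = P(fricative | comp) = 0.39
  f_2 = P(fricative | comp) = 0.49
  f_3 = P(fricative | comp) = 0.12
  f_4 = P(fricative | comp) = 0.06
Unnormalised posteriors:
  π_1·f_1 = 0.09 × 0.39 = 0.0351
  π_2·f_2 = 0.36 × 0.49 = 0.1764
  π_3·f_3 = 0.07 × 0.12 = 0.0084
  π_4·f_4 = 0.48 × 0.06 = 0.0288
Sum: 0.0351 + 0.1764 + 0.0084 + 0.0288 = 0.2487
P(Language 3 | data) = 0.0084 / 0.2487 ≈ 0.0338

0.0338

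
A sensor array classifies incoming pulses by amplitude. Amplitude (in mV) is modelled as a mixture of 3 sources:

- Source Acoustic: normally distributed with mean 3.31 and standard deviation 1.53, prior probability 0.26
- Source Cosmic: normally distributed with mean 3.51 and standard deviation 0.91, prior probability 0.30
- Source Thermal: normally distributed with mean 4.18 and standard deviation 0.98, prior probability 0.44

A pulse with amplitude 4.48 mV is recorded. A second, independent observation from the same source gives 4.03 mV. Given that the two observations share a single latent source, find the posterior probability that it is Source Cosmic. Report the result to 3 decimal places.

0.256

Apply Bayes' rule: the posterior for each component is proportional to its prior times its likelihood at x.
Since both observations come from the same component, the likelihood for component k is f_k(x₁)·f_k(x₂).
  L_Acoustic = [(1/(1.53·√(2π)))·exp(−(4.48−3.31)²/(2·1.53²)) = 0.260747·exp(-0.29239) = 0.194642] × [0.233416] = 0.0454325
  L_Cosmic = [(1/(0.91·√(2π)))·exp(−(4.48−3.51)²/(2·0.91²)) = 0.438398·exp(-0.56811) = 0.248395] × [0.37236] = 0.0924924
  L_Thermal = [(1/(0.98·√(2π)))·exp(−(4.48−4.18)²/(2·0.98²)) = 0.407084·exp(-0.04686) = 0.38845] × [0.402343] = 0.15629
Prior × likelihood for each component:
  π_Acoustic·L_Acoustic = 0.26 × 0.0454325 = 0.0118125
  π_Cosmic·L_Cosmic = 0.30 × 0.0924924 = 0.0277477
  π_Thermal·L_Thermal = 0.44 × 0.15629 = 0.0687677
Marginal: 0.0118125 + 0.0277477 + 0.0687677 = 0.108328
P(Source Cosmic | x₁, x₂) ≈ 0.256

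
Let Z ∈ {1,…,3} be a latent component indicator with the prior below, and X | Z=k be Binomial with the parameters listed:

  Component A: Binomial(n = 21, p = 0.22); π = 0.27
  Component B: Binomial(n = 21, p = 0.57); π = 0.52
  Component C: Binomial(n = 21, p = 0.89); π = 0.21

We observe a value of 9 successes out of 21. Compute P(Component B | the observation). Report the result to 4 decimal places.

0.8887

By Bayes' theorem, P(k | x) = π_k f_k(x) / Σ_j π_j f_j(x).
Evaluate each component's likelihood at the observed value:
  L_A = 0.0179963
  L_B = 0.0746
  L_C = 3.23196e-07
Weight by the priors:
  π_A·L_A = 0.27 × 0.0179963 = 0.004859
  π_B·L_B = 0.52 × 0.0746 = 0.038792
  π_C·L_C = 0.21 × 3.23196e-07 = 6.78712e-08
Sum: 0.004859 + 0.038792 + 6.78712e-08 = 0.0436511
So the posterior for Component B is 0.038792 / 0.0436511 ≈ 0.8887.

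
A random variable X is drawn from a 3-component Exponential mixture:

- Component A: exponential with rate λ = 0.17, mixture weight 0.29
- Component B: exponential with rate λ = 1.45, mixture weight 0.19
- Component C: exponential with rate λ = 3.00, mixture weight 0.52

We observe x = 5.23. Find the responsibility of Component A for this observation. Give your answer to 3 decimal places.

P(component k | x) = π_k·f_k(x) / marginal(x), where marginal(x) = Σ_j π_j·f_j(x).
Evaluate each component's likelihood at the observed value:
  L_A = 0.17·e^(−0.17·5.23) = 0.17·e^(−0.8891) = 0.0698743
  L_B = 1.45·e^(−1.45·5.23) = 1.45·e^(−7.5835) = 0.000737727
  L_C = 3.00·e^(−3.00·5.23) = 3.00·e^(−15.6900) = 4.603e-07
Unnormalised posteriors:
  π_A·L_A = 0.29 × 0.0698743 = 0.0202636
  π_B·L_B = 0.19 × 0.000737727 = 0.000140168
  π_C·L_C = 0.52 × 4.603e-07 = 2.39356e-07
Marginal: 0.0202636 + 0.000140168 + 2.39356e-07 = 0.020404
P(Component A | data) ≈ 0.993

0.993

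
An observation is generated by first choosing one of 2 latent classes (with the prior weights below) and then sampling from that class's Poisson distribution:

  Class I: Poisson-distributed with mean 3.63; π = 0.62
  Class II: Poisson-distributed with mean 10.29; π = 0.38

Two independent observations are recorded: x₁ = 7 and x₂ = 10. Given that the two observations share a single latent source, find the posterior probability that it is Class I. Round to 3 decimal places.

The responsibility of component k is π_k f_k(x) divided by Σ_j π_j f_j(x).
Since both observations come from the same component, the likelihood for component k is f_k(x₁)·f_k(x₂).
  L_I = [e^(−3.63)·3.63^7/7! = 0.0436945] × [0.00290278] = 0.000126836
  L_II = [e^(−10.29)·10.29^7/7! = 0.0823355] × [0.124595] = 0.0102586
Multiply by the mixture weights:
  π_I·L_I = 0.62 × 0.000126836 = 7.86381e-05
  π_II·L_II = 0.38 × 0.0102586 = 0.00389826
Marginal: 7.86381e-05 + 0.00389826 = 0.0039769
P(Class I | x₁, x₂) = 7.86381e-05 / 0.0039769 ≈ 0.020

0.020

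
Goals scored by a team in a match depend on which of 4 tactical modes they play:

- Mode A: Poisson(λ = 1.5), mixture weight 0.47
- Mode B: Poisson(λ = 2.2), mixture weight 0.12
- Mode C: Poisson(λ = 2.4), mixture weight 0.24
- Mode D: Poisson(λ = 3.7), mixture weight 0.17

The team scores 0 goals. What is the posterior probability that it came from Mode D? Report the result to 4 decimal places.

0.0292

Apply Bayes' rule: the posterior for each component is proportional to its prior times its likelihood at x.
Component likelihoods at x = 0 goals:
  L_A = 0.22313
  L_B = 0.110803
  L_C = 0.090718
  L_D = 0.0247235
Multiply by the mixture weights:
  π_A·L_A = 0.47 × 0.22313 = 0.104871
  π_B·L_B = 0.12 × 0.110803 = 0.0132964
  π_C·L_C = 0.24 × 0.090718 = 0.0217723
  π_D·L_D = 0.17 × 0.0247235 = 0.004203
Denominator: 0.104871 + 0.0132964 + 0.0217723 + 0.004203 = 0.144143
Responsibility of Mode D: 0.004203 / 0.144143 ≈ 0.0292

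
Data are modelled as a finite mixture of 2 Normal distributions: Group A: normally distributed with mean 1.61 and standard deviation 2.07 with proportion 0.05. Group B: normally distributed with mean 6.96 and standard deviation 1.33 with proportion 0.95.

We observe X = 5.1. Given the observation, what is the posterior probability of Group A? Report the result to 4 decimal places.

The responsibility of component k is P(Z=k) f_k(x) divided by Σ_j P(Z=j) f_j(x).
Normal densities:
  p_A = 0.0465248
  p_B = 0.112814
Weight by the priors:
  P(Z=A)·p_A = 0.05 × 0.0465248 = 0.00232624
  P(Z=B)·p_B = 0.95 × 0.112814 = 0.107173
Marginal: 0.00232624 + 0.107173 = 0.1095
P(Group A | data) ≈ 0.0212

0.0212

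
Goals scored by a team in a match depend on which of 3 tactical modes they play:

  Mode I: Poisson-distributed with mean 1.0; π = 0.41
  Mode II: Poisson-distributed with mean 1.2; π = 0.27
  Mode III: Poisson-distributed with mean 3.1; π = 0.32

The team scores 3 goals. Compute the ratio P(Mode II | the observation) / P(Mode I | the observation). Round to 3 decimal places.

The posterior odds equal the prior odds times the likelihood ratio: (w_i/w_j)·(f_i(x)/f_j(x)).
Component likelihoods at x = 3 goals:
  p_I = e^(−1.0)·1.0^3/3! = 0.0613132
  p_II = e^(−1.2)·1.2^3/3! = 0.0867439
  p_III = e^(−3.1)·3.1^3/3! = 0.223677
Odds = (0.27/0.41) × (0.0867439/0.0613132) = 0.658537 × 1.41477 ≈ 0.932

0.932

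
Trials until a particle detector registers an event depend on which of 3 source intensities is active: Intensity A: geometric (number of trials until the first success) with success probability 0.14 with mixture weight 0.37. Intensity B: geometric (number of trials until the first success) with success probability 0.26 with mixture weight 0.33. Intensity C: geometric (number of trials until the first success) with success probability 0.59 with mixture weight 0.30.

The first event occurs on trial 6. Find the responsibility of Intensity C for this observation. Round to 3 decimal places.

By Bayes' theorem, P(k | x) = P(Z=k) f_k(x) / Σ_j P(Z=j) f_j(x).
Geometric probabilities:
  f_A = 0.14·(1−0.14)^5 = 0.14·0.470427 = 0.0658598
  f_B = 0.26·(1−0.26)^5 = 0.26·0.221901 = 0.0576942
  f_C = 0.59·(1−0.59)^5 = 0.59·0.0115856 = 0.00683552
Unnormalised posteriors:
  P(Z=A)·f_A = 0.37 × 0.0658598 = 0.0243681
  P(Z=B)·f_B = 0.33 × 0.0576942 = 0.0190391
  P(Z=C)·f_C = 0.30 × 0.00683552 = 0.00205065
Denominator: 0.0243681 + 0.0190391 + 0.00205065 = 0.0454579
So the posterior for Intensity C is 0.00205065 / 0.0454579 ≈ 0.045.

0.045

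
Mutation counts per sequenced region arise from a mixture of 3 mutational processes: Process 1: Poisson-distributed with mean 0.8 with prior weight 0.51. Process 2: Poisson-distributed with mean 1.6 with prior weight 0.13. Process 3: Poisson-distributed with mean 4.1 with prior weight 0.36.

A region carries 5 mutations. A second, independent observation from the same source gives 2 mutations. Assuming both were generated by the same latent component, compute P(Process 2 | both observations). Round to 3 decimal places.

Apply Bayes' rule: the posterior for each component is proportional to its prior times its likelihood at x.
Since both observations come from the same component, the likelihood for component k is f_k(x₁)·f_k(x₂).
  f_1 = [e^(−0.8)·0.8^5/5! = 0.00122697] × [0.143785] = 0.00017642
  f_2 = [e^(−1.6)·1.6^5/5! = 0.017642] × [0.258428] = 0.00455918
  f_3 = [e^(−4.1)·4.1^5/5! = 0.160004] × [0.139293] = 0.0222875
Weight by the priors:
  π_1·f_1 = 0.51 × 0.00017642 = 8.99741e-05
  π_2·f_2 = 0.13 × 0.00455918 = 0.000592693
  π_3·f_3 = 0.36 × 0.0222875 = 0.00802349
Denominator: 8.99741e-05 + 0.000592693 + 0.00802349 = 0.00870616
P(Process 2 | x₁, x₂) = 0.000592693 / 0.00870616 ≈ 0.068

0.068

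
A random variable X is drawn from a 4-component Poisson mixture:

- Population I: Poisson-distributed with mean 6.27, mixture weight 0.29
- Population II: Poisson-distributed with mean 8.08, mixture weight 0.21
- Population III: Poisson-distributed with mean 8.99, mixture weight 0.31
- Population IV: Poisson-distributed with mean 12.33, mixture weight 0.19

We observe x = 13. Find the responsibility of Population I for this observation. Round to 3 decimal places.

0.046

The responsibility of component k is P(Z=k) f_k(x) divided by Σ_j P(Z=j) f_j(x).
Component likelihoods at x = 13:
  p_I = 0.0070335
  p_II = 0.0311149
  p_III = 0.050152
  p_IV = 0.107991
Prior × likelihood for each component:
  P(Z=I)·p_I = 0.29 × 0.0070335 = 0.00203971
  P(Z=II)·p_II = 0.21 × 0.0311149 = 0.00653412
  P(Z=III)·p_III = 0.31 × 0.050152 = 0.0155471
  P(Z=IV)·p_IV = 0.19 × 0.107991 = 0.0205183
Marginal: 0.00203971 + 0.00653412 + 0.0155471 + 0.0205183 = 0.0446393
So the posterior for Population I is 0.00203971 / 0.0446393 ≈ 0.046.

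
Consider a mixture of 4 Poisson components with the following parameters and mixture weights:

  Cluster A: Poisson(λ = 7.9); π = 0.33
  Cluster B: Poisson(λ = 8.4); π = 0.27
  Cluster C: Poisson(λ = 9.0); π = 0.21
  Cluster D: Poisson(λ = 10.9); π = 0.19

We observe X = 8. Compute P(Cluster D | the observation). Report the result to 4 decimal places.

0.1350

Posterior ∝ prior × likelihood, so P(k | x) ∝ π_k f_k(x); normalise over all components.
Poisson probabilities:
  f_A = 0.139499
  f_B = 0.138242
  f_C = 0.131756
  f_D = 0.0912182
Multiply by the mixture weights:
  π_A·f_A = 0.33 × 0.139499 = 0.0460345
  π_B·f_B = 0.27 × 0.138242 = 0.0373253
  π_C·f_C = 0.21 × 0.131756 = 0.0276687
  π_D·f_D = 0.19 × 0.0912182 = 0.0173315
Sum: 0.0460345 + 0.0373253 + 0.0276687 + 0.0173315 = 0.12836
Responsibility of Cluster D: 0.0173315 / 0.12836 ≈ 0.1350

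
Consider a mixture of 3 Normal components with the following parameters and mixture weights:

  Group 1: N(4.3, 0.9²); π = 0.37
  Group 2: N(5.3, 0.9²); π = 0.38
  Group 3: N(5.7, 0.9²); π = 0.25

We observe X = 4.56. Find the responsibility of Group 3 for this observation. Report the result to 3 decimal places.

Apply Bayes' rule: the posterior for each component is proportional to its prior times its likelihood at x.
Evaluate each component's likelihood at the observed value:
  p_1 = (1/(0.9·√(2π)))·exp(−(4.56−4.3)²/(2·0.9²)) = 0.443269·exp(-0.04173) = 0.425153
  p_2 = (1/(0.9·√(2π)))·exp(−(4.56−5.3)²/(2·0.9²)) = 0.443269·exp(-0.33802) = 0.31613
  p_3 = (1/(0.9·√(2π)))·exp(−(4.56−5.7)²/(2·0.9²)) = 0.443269·exp(-0.80222) = 0.198732
Weight by the priors:
  w_1·p_1 = 0.37 × 0.425153 = 0.157307
  w_2·p_2 = 0.38 × 0.31613 = 0.120129
  w_3·p_3 = 0.25 × 0.198732 = 0.0496829
Marginal: 0.157307 + 0.120129 + 0.0496829 = 0.327119
P(Group 3 | data) = 0.0496829 / 0.327119 ≈ 0.152

0.152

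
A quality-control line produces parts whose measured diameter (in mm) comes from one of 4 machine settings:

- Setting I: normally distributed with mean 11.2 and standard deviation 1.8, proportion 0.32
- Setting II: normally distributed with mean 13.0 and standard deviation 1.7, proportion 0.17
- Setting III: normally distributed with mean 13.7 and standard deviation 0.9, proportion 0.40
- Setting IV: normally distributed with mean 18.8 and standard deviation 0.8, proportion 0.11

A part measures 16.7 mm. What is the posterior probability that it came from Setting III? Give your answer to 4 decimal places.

0.1003

P(component k | x) = w_k·f_k(x) / marginal(x), where marginal(x) = Σ_j w_j·f_j(x).
Normal densities:
  f_I = (1/(1.8·√(2π)))·exp(−(16.7−11.2)²/(2·1.8²)) = 0.221635·exp(-4.66821) = 0.00208094
  f_II = (1/(1.7·√(2π)))·exp(−(16.7−13.0)²/(2·1.7²)) = 0.234672·exp(-2.36851) = 0.02197
  f_III = (1/(0.9·√(2π)))·exp(−(16.7−13.7)²/(2·0.9²)) = 0.443269·exp(-5.55556) = 0.00171364
  f_IV = (1/(0.8·√(2π)))·exp(−(16.7−18.8)²/(2·0.8²)) = 0.498678·exp(-3.44531) = 0.0159052
Weight by the priors:
  w_I·f_I = 0.32 × 0.00208094 = 0.000665901
  w_II·f_II = 0.17 × 0.02197 = 0.00373489
  w_III·f_III = 0.40 × 0.00171364 = 0.000685457
  w_IV·f_IV = 0.11 × 0.0159052 = 0.00174957
Marginal: 0.000665901 + 0.00373489 + 0.000685457 + 0.00174957 = 0.00683583
P(Setting III | the observation) = 0.000685457 / 0.00683583 ≈ 0.1003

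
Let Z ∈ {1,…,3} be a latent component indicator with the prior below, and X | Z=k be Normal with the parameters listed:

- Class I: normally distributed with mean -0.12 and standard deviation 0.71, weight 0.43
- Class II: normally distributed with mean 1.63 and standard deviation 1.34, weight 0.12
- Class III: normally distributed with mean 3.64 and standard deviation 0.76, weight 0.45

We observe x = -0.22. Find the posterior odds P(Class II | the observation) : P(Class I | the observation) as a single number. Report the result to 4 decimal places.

The posterior odds equal the prior odds times the likelihood ratio: (w_i/w_j)·(f_i(x)/f_j(x)).
Component likelihoods at x = -0.22:
  L_I = 0.556345
  L_II = 0.114792
  L_III = 1.3141e-06
0.0137751 / 0.239228 ≈ 0.0576

0.0576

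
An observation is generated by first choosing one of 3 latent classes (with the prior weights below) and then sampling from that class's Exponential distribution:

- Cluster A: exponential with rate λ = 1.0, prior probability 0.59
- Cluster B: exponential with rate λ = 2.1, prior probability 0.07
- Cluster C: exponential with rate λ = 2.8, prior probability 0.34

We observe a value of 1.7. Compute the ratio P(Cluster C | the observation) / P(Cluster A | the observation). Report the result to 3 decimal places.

Since P(k|x) ∝ P(Z=k) f_k(x), the posterior odds are P(Z=i) f_i(x) / (P(Z=j) f_j(x)).
Evaluate each component's likelihood at the observed value:
  p_A = 0.182684
  p_B = 0.0591273
  p_C = 0.0239837
0.00815446 / 0.107783 ≈ 0.076

0.076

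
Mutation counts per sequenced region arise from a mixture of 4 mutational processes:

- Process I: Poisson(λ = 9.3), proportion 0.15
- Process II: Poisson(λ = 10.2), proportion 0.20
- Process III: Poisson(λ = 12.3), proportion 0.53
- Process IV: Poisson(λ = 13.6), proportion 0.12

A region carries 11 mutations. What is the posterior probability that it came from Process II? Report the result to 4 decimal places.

0.2134

The responsibility of component k is P(Z=k) f_k(x) divided by Σ_j P(Z=j) f_j(x).
Evaluate each component's likelihood at the observed value:
  L_I = 0.10309
  L_II = 0.115782
  L_III = 0.111168
  L_IV = 0.0914887
Weight by the priors:
  P(Z=I)·L_I = 0.15 × 0.10309 = 0.0154636
  P(Z=II)·L_II = 0.20 × 0.115782 = 0.0231565
  P(Z=III)·L_III = 0.53 × 0.111168 = 0.0589188
  P(Z=IV)·L_IV = 0.12 × 0.0914887 = 0.0109786
Denominator: 0.0154636 + 0.0231565 + 0.0589188 + 0.0109786 = 0.108518
P(Process II | x) = 0.0231565 / 0.108518 ≈ 0.2134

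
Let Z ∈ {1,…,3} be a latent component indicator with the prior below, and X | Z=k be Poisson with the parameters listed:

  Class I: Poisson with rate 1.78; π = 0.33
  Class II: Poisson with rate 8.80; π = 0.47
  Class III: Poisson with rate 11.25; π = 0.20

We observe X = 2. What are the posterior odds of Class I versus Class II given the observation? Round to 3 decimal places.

The posterior odds equal the prior odds times the likelihood ratio: (w_i/w_j)·(f_i(x)/f_j(x)).
Poisson probabilities:
  L_I = e^(−1.78)·1.78^2/2! = 0.267157
  L_II = e^(−8.80)·8.80^2/2! = 0.00583638
  L_III = e^(−11.25)·11.25^2/2! = 0.000823118
Odds = (0.33/0.47) × (0.267157/0.00583638) = 0.702128 × 45.7743 ≈ 32.139

32.139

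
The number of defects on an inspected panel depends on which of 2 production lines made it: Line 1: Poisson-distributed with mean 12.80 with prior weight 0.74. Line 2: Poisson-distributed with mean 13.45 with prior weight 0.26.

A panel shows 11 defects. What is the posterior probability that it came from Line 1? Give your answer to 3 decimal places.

0.760

By Bayes' theorem, P(k | x) = w_k f_k(x) / Σ_j w_j f_j(x).
Poisson probabilities:
  L_1 = e^(−12.80)·12.80^11/11! = 0.104516
  L_2 = e^(−13.45)·13.45^11/11! = 0.0940868
Multiply by the mixture weights:
  w_1·L_1 = 0.74 × 0.104516 = 0.0773422
  w_2·L_2 = 0.26 × 0.0940868 = 0.0244626
Normaliser: 0.0773422 + 0.0244626 = 0.101805
Responsibility of Line 1: 0.0773422 / 0.101805 ≈ 0.760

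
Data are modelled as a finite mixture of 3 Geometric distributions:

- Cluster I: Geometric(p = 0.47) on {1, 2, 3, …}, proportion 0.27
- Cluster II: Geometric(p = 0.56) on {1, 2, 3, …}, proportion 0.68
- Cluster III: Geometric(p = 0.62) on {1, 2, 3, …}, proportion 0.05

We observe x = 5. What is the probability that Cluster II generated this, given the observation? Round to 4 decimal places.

The responsibility of component k is w_k f_k(x) divided by Σ_j w_j f_j(x).
Evaluate each component's likelihood at the observed value:
  p_I = 0.47·(1−0.47)^4 = 0.47·0.0789048 = 0.0370853
  p_II = 0.56·(1−0.56)^4 = 0.56·0.037481 = 0.0209893
  p_III = 0.62·(1−0.62)^4 = 0.62·0.0208514 = 0.0129278
Prior × likelihood for each component:
  w_I·p_I = 0.27 × 0.0370853 = 0.010013
  w_II·p_II = 0.68 × 0.0209893 = 0.0142727
  w_III·p_III = 0.05 × 0.0129278 = 0.000646392
Marginal: 0.010013 + 0.0142727 + 0.000646392 = 0.0249322
Responsibility of Cluster II: 0.0142727 / 0.0249322 ≈ 0.5725

0.5725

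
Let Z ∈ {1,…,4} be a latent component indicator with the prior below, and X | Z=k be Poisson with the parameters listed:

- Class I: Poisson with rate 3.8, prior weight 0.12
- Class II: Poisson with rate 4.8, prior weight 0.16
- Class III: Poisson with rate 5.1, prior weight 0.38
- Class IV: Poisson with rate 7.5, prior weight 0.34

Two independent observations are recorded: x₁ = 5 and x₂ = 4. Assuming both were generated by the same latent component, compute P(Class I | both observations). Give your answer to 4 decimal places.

0.1518

By Bayes' theorem, P(k | x) = π_k f_k(x) / Σ_j π_j f_j(x).
Since both observations come from the same component, the likelihood for component k is f_k(x₁)·f_k(x₂).
  L_I = [0.147713] × [0.194359] = 0.0287092
  L_II = [0.174748] × [0.182029] = 0.0318091
  L_III = [0.175294] × [0.171857] = 0.0301256
  L_IV = [0.109375] × [0.0729164] = 0.0079752
Prior × likelihood for each component:
  π_I·L_I = 0.12 × 0.0287092 = 0.00344511
  π_II·L_II = 0.16 × 0.0318091 = 0.00508946
  π_III·L_III = 0.38 × 0.0301256 = 0.0114477
  π_IV·L_IV = 0.34 × 0.0079752 = 0.00271157
Denominator: 0.00344511 + 0.00508946 + 0.0114477 + 0.00271157 = 0.0226939
Responsibility of Class I: 0.00344511 / 0.0226939 ≈ 0.1518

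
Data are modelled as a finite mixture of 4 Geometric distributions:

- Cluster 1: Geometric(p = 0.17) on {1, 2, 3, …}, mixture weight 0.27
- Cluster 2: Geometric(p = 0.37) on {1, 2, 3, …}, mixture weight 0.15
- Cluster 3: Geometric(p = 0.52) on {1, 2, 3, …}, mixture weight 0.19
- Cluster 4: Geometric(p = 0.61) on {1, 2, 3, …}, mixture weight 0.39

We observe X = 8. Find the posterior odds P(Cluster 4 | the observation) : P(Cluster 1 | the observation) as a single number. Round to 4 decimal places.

0.0262

Only the two components matter; the odds are (π_i f_i(x)) / (π_j f_j(x)).
Component likelihoods at x = 8:
  f_1 = 0.0461313
  f_2 = 0.0145742
  f_3 = 0.00305276
  f_4 = 0.000837109
Posterior odds = (π_4·f_4) / (π_1·f_1) = (0.39·0.000837109) / (0.27·0.0461313) = 0.000326473 / 0.0124554 ≈ 0.0262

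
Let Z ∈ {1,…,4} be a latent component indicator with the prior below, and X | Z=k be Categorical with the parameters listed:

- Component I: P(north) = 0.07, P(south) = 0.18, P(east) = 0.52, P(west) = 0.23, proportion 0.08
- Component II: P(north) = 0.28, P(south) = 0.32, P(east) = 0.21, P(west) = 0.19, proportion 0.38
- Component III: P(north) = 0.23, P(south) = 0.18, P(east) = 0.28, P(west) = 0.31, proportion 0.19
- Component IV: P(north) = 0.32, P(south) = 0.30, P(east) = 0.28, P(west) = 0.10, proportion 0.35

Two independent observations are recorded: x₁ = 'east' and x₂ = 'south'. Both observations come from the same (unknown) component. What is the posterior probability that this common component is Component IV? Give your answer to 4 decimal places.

By Bayes' theorem, P(k | x) = π_k f_k(x) / Σ_j π_j f_j(x).
Since both observations come from the same component, the likelihood for component k is f_k(x₁)·f_k(x₂).
  L_I = [P(east | comp) = 0.52] × [0.18] = 0.0936
  L_II = [P(east | comp) = 0.21] × [0.32] = 0.0672
  L_III = [P(east | comp) = 0.28] × [0.18] = 0.0504
  L_IV = [P(east | comp) = 0.28] × [0.3] = 0.084
Multiply by the mixture weights:
  π_I·L_I = 0.08 × 0.0936 = 0.007488
  π_II·L_II = 0.38 × 0.0672 = 0.025536
  π_III·L_III = 0.19 × 0.0504 = 0.009576
  π_IV·L_IV = 0.35 × 0.084 = 0.0294
Normaliser: 0.007488 + 0.025536 + 0.009576 + 0.0294 = 0.072
Responsibility of Component IV: 0.0294 / 0.072 ≈ 0.4083

0.4083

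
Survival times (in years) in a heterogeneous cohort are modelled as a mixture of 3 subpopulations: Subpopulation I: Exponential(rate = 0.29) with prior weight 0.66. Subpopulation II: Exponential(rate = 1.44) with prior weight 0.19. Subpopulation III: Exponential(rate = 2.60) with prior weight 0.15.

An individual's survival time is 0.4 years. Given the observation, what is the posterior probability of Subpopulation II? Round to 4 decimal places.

Apply Bayes' rule: the posterior for each component is proportional to its prior times its likelihood at x.
Evaluate each component's likelihood at the observed value:
  f_I = 0.29·e^(−0.29·0.4) = 0.29·e^(−0.1160) = 0.258238
  f_II = 1.44·e^(−1.44·0.4) = 1.44·e^(−0.5760) = 0.809485
  f_III = 2.60·e^(−2.60·0.4) = 2.60·e^(−1.0400) = 0.918982
Prior × likelihood for each component:
  w_I·f_I = 0.66 × 0.258238 = 0.170437
  w_II·f_II = 0.19 × 0.809485 = 0.153802
  w_III·f_III = 0.15 × 0.918982 = 0.137847
Denominator: 0.170437 + 0.153802 + 0.137847 = 0.462086
P(Subpopulation II | data) = 0.153802 / 0.462086 ≈ 0.3328

0.3328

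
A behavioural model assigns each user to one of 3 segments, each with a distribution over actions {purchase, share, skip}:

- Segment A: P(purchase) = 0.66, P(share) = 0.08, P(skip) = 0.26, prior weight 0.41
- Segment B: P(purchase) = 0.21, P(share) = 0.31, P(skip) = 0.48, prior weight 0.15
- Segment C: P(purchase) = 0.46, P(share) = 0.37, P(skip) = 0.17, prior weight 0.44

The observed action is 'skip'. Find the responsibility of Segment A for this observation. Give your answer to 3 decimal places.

0.421

P(component k | x) = π_k·f_k(x) / marginal(x), where marginal(x) = Σ_j π_j·f_j(x).
Categorical probabilities:
  L_A = P(skip | comp) = 0.26
  L_B = P(skip | comp) = 0.48
  L_C = P(skip | comp) = 0.17
Weight by the priors:
  π_A·L_A = 0.41 × 0.26 = 0.1066
  π_B·L_B = 0.15 × 0.48 = 0.072
  π_C·L_C = 0.44 × 0.17 = 0.0748
Normaliser: 0.1066 + 0.072 + 0.0748 = 0.2534
P(Segment A | 'skip') = 0.1066 / 0.2534 ≈ 0.421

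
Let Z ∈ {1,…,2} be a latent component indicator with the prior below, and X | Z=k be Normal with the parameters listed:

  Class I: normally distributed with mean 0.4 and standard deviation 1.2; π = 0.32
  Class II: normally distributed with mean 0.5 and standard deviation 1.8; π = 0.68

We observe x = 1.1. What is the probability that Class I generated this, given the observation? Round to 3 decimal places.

0.386

The responsibility of component k is w_k f_k(x) divided by Σ_j w_j f_j(x).
Component likelihoods at x = 1.1:
  f_I = 0.280439
  f_II = 0.209657
Prior × likelihood for each component:
  w_I·f_I = 0.32 × 0.280439 = 0.0897405
  w_II·f_II = 0.68 × 0.209657 = 0.142567
Evidence: 0.0897405 + 0.142567 = 0.232307
Responsibility of Class I: 0.0897405 / 0.232307 ≈ 0.386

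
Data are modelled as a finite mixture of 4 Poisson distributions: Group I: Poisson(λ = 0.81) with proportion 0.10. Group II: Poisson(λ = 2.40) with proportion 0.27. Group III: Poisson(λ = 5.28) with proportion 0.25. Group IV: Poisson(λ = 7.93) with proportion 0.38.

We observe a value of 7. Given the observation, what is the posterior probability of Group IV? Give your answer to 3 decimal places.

0.632

Apply Bayes' rule: the posterior for each component is proportional to its prior times its likelihood at x.
Component likelihoods at x = 7:
  p_I = e^(−0.81)·0.81^7/7! = 2.01923e-05
  p_II = e^(−2.40)·2.40^7/7! = 0.00825546
  p_III = e^(−5.28)·5.28^7/7! = 0.115593
  p_IV = e^(−7.93)·7.93^7/7! = 0.140775
Multiply by the mixture weights:
  π_I·p_I = 0.10 × 2.01923e-05 = 2.01923e-06
  π_II·p_II = 0.27 × 0.00825546 = 0.00222897
  π_III·p_III = 0.25 × 0.115593 = 0.0288983
  π_IV·p_IV = 0.38 × 0.140775 = 0.0534946
Denominator: 2.01923e-06 + 0.00222897 + 0.0288983 + 0.0534946 = 0.0846239
So the posterior for Group IV is 0.0534946 / 0.0846239 ≈ 0.632.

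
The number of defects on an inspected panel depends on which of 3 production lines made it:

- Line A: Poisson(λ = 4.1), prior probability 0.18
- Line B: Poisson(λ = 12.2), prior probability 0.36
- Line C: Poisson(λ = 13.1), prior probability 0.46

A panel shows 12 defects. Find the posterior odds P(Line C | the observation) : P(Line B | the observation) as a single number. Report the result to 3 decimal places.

1.220

Since P(k|x) ∝ P(Z=k) f_k(x), the posterior odds are P(Z=i) f_i(x) / (P(Z=j) f_j(x)).
Evaluate each component's likelihood at the observed value:
  f_A = 0.00078066
  f_B = 0.11418
  f_C = 0.109059
0.0501671 / 0.0411046 ≈ 1.220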